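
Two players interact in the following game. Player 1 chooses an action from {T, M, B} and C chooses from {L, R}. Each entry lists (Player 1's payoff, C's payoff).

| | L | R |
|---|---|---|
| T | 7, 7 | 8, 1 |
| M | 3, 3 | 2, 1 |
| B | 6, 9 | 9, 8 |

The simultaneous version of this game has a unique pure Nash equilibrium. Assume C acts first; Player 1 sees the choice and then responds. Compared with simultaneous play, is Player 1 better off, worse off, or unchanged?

Backward induction with C moving first.
- L: Player 1 compares 7, 3, 6 and picks T; C would get 7.
- R: Player 1 compares 8, 2, 9 and picks B; C would get 8.
C's induced payoffs are 7, 8, so C commits to R. Subgame-perfect outcome: (B, R) with payoffs (9, 8).
Now find the simultaneous Nash equilibrium.
Player 1's best replies: L→T; R→B.
C's best replies: T→L; M→L; B→L.
The unique mutual best reply is (T, L), giving (7, 7).
Player 1 earns 9 sequentially versus 7 at the Nash outcome: better off.

better off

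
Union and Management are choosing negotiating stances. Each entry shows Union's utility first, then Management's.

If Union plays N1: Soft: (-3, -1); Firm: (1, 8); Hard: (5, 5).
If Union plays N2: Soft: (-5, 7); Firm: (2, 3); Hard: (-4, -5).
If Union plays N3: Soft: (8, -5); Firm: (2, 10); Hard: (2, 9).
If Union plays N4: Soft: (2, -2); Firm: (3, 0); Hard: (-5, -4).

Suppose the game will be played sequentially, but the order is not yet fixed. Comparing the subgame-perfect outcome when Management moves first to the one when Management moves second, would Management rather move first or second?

first

If Union leads: Management's best replies are N1→Firm, N2→Soft, N3→Firm, N4→Firm; Union's induced payoffs 1, -5, 2, 3; outcome (N4, Firm), payoffs (3, 0).
If Management leads: Union's best replies are Soft→N3, Firm→N4, Hard→N1; Management's induced payoffs -5, 0, 5; outcome (N1, Hard), payoffs (5, 5).
Management gets 5 moving first and 0 moving second, so Management prefers to move first.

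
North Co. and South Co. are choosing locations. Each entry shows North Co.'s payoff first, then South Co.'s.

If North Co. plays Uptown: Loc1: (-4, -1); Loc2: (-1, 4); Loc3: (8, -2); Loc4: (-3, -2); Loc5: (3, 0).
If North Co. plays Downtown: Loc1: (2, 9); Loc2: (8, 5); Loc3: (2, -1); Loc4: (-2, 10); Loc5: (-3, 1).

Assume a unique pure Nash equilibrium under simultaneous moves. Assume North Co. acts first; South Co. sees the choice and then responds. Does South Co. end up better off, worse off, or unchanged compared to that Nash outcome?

worse off

Work backward from South Co.'s decision.
- Uptown: South Co. compares -1, 4, -2, -2, 0 and picks Loc2; North Co. would get -1.
- Downtown: South Co. compares 9, 5, -1, 10, 1 and picks Loc4; North Co. would get -2.
Maximizing over -1, -2, North Co. chooses Uptown. Subgame-perfect outcome: (Uptown, Loc2) with payoffs (-1, 4).
Under simultaneous play:
North Co.'s best replies: Loc1→Downtown; Loc2→Downtown; Loc3→Uptown; Loc4→Downtown; Loc5→Uptown.
South Co.'s best replies: Uptown→Loc2; Downtown→Loc4.
Only (Downtown, Loc4) has each player best-responding; Nash payoffs (-2, 10).
South Co. earns 4 sequentially versus 10 at the Nash outcome: worse off.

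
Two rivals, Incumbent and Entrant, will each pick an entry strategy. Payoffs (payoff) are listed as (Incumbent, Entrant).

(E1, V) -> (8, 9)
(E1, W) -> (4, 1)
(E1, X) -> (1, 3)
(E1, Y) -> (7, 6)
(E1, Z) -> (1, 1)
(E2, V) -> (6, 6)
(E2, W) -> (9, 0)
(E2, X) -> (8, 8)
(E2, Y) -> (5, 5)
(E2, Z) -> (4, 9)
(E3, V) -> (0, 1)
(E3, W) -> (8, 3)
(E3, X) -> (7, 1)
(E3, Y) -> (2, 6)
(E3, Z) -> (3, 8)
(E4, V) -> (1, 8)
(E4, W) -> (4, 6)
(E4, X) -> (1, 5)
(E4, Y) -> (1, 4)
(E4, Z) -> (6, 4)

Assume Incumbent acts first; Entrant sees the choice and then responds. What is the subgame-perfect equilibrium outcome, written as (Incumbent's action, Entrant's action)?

(E1, V)

Work backward from Entrant's decision.
- E1: BR = V, leader payoff 8.
- E2: BR = Z, leader payoff 4.
- E3: BR = Z, leader payoff 3.
- E4: BR = V, leader payoff 1.
Maximizing over 8, 4, 3, 1, Incumbent chooses E1. Subgame-perfect outcome: (E1, V) with payoffs (8, 9).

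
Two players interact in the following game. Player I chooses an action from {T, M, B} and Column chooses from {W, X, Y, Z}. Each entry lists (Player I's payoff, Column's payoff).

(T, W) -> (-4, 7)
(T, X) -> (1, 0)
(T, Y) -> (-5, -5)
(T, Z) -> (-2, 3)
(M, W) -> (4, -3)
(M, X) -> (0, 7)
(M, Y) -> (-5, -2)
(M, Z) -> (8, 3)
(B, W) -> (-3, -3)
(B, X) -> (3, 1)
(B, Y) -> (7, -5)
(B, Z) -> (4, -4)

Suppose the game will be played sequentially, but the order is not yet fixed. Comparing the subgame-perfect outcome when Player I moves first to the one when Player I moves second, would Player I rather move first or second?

second

If Player I leads: Column's best replies are T→W, M→X, B→X; Player I's induced payoffs -4, 0, 3; outcome (B, X), payoffs (3, 1).
If Column leads: Player I's best replies are W→M, X→B, Y→B, Z→M; Column's induced payoffs -3, 1, -5, 3; outcome (M, Z), payoffs (8, 3).
Player I gets 3 moving first and 8 moving second, so Player I prefers to move second.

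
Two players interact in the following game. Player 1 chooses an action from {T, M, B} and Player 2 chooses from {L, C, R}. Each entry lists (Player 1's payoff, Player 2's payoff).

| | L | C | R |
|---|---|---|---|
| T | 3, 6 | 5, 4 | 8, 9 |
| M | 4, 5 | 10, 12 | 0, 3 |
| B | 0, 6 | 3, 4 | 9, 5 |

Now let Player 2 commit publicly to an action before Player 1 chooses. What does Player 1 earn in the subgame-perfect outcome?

Player 1 best-responds to each possible Player 2 move:
- L → Player 1 plays M (best of 3, 4, 0); Player 2 gets 5.
- C → Player 1 plays M (best of 5, 10, 3); Player 2 gets 12.
- R → Player 1 plays B (best of 8, 0, 9); Player 2 gets 5.
Player 2's induced payoffs are 5, 12, 5, so Player 2 commits to C. Subgame-perfect outcome: (M, C) with payoffs (10, 12).

10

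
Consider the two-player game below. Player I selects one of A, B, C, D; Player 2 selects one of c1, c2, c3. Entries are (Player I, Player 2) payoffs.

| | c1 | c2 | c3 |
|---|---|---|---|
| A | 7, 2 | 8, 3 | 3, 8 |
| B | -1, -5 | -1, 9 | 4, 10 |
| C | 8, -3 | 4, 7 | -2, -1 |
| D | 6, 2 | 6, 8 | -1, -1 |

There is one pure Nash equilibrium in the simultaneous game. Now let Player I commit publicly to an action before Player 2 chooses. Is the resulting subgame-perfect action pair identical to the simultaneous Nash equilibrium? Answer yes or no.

no

Work backward from Player 2's decision.
- A: BR = c3, leader payoff 3.
- B: BR = c3, leader payoff 4.
- C: BR = c2, leader payoff 4.
- D: BR = c2, leader payoff 6.
Maximizing over 3, 4, 4, 6, Player I chooses D. Subgame-perfect outcome: (D, c2) with payoffs (6, 8).
Under simultaneous play:
Player I's best replies: c1→C; c2→A; c3→B.
Player 2's best replies: A→c3; B→c3; C→c2; D→c2.
The unique mutual best reply is (B, c3), giving (4, 10).
Sequential outcome (D, c2) differs from the Nash profile (B, c3).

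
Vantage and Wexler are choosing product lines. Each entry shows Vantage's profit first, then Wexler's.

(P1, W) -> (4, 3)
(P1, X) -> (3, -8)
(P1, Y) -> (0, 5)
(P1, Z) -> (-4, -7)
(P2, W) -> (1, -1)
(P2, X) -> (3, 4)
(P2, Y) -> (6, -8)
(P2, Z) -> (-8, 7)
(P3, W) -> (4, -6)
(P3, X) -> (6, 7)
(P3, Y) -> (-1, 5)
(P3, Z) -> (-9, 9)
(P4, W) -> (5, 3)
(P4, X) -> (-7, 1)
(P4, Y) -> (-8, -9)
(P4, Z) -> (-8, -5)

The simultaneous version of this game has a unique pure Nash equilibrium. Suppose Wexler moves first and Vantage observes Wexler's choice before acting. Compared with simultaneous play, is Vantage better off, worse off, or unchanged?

Vantage best-responds to each possible Wexler move:
- W: BR = P4, leader payoff 3.
- X: BR = P3, leader payoff 7.
- Y: BR = P2, leader payoff -8.
- Z: BR = P1, leader payoff -7.
Maximizing over 3, 7, -8, -7, Wexler chooses X. Subgame-perfect outcome: (P3, X) with payoffs (6, 7).
For the simultaneous game, intersect best replies.
Vantage's best replies: W→P4; X→P3; Y→P2; Z→P1.
Wexler's best replies: P1→Y; P2→Z; P3→Z; P4→W.
Only (P4, W) has each player best-responding; Nash payoffs (5, 3).
Vantage earns 6 sequentially versus 5 at the Nash outcome: better off.

better off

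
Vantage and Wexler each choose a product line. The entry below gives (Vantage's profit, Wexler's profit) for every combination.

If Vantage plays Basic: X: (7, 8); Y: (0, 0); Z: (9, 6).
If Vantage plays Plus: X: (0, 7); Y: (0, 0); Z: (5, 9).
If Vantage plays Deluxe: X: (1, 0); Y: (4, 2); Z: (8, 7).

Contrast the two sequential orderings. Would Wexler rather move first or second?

If Vantage leads: Wexler's best replies are Basic→X, Plus→Z, Deluxe→Z; Vantage's induced payoffs 7, 5, 8; outcome (Deluxe, Z), payoffs (8, 7).
If Wexler leads: Vantage's best replies are X→Basic, Y→Deluxe, Z→Basic; Wexler's induced payoffs 8, 2, 6; outcome (Basic, X), payoffs (7, 8).
Wexler gets 8 moving first and 7 moving second, so Wexler prefers to move first.

first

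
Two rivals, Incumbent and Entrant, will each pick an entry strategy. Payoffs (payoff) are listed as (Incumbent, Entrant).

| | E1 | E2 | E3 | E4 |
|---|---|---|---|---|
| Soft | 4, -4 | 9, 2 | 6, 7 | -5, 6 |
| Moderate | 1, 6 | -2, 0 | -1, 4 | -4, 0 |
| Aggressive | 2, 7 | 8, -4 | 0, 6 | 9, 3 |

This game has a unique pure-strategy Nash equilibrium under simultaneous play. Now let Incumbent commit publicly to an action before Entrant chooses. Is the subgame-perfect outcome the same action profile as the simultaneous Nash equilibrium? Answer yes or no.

yes

Entrant best-responds to each possible Incumbent move:
- Soft → Entrant plays E3 (best of -4, 2, 7, 6); Incumbent gets 6.
- Moderate → Entrant plays E1 (best of 6, 0, 4, 0); Incumbent gets 1.
- Aggressive → Entrant plays E1 (best of 7, -4, 6, 3); Incumbent gets 2.
Incumbent's induced payoffs are 6, 1, 2, so Incumbent commits to Soft. Subgame-perfect outcome: (Soft, E3) with payoffs (6, 7).
For the simultaneous game, intersect best replies.
Incumbent's best replies: E1→Soft; E2→Soft; E3→Soft; E4→Aggressive.
Entrant's best replies: Soft→E3; Moderate→E1; Aggressive→E1.
The unique mutual best reply is (Soft, E3), giving (6, 7).
Sequential outcome (Soft, E3) coincides with the Nash profile (Soft, E3).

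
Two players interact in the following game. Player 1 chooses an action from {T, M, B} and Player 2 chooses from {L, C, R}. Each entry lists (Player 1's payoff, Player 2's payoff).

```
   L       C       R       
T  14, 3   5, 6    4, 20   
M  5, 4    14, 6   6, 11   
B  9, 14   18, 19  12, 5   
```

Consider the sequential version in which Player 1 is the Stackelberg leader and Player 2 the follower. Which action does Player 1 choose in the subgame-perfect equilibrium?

Backward induction with Player 1 moving first.
- T: Player 2 compares 3, 6, 20 and picks R; Player 1 would get 4.
- M: Player 2 compares 4, 6, 11 and picks R; Player 1 would get 6.
- B: Player 2 compares 14, 19, 5 and picks C; Player 1 would get 18.
Among 4, 6, 18, the best is 18 at B. Subgame-perfect outcome: (B, C) with payoffs (18, 19).

B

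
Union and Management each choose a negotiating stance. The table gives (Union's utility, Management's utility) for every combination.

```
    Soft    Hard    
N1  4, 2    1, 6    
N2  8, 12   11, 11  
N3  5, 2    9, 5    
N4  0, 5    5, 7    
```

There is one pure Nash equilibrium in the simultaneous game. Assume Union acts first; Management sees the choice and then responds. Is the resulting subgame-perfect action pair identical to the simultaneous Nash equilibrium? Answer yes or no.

no

Solve by backward induction (Union leads).
- N1 → Management plays Hard (best of 2, 6); Union gets 1.
- N2 → Management plays Soft (best of 12, 11); Union gets 8.
- N3 → Management plays Hard (best of 2, 5); Union gets 9.
- N4 → Management plays Hard (best of 5, 7); Union gets 5.
Union's induced payoffs are 1, 8, 9, 5, so Union commits to N3. Subgame-perfect outcome: (N3, Hard) with payoffs (9, 5).
Now find the simultaneous Nash equilibrium.
Union's best replies: Soft→N2; Hard→N2.
Management's best replies: N1→Hard; N2→Soft; N3→Hard; N4→Hard.
Only (N2, Soft) has each player best-responding; Nash payoffs (8, 12).
Sequential outcome (N3, Hard) differs from the Nash profile (N2, Soft).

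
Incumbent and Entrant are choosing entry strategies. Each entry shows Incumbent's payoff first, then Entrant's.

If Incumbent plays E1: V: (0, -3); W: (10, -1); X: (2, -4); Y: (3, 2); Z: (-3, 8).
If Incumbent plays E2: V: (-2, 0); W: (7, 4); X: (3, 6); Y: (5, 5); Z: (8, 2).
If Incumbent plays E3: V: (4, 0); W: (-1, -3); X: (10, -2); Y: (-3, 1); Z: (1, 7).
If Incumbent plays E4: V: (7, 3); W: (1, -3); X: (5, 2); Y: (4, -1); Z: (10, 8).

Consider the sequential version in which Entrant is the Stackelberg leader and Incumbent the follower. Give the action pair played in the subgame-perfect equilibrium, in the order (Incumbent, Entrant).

(E4, Z)

Incumbent best-responds to each possible Entrant move:
- V: Incumbent compares 0, -2, 4, 7 and picks E4; Entrant would get 3.
- W: Incumbent compares 10, 7, -1, 1 and picks E1; Entrant would get -1.
- X: Incumbent compares 2, 3, 10, 5 and picks E3; Entrant would get -2.
- Y: Incumbent compares 3, 5, -3, 4 and picks E2; Entrant would get 5.
- Z: Incumbent compares -3, 8, 1, 10 and picks E4; Entrant would get 8.
Among 3, -1, -2, 5, 8, the best is 8 at Z. Subgame-perfect outcome: (E4, Z) with payoffs (10, 8).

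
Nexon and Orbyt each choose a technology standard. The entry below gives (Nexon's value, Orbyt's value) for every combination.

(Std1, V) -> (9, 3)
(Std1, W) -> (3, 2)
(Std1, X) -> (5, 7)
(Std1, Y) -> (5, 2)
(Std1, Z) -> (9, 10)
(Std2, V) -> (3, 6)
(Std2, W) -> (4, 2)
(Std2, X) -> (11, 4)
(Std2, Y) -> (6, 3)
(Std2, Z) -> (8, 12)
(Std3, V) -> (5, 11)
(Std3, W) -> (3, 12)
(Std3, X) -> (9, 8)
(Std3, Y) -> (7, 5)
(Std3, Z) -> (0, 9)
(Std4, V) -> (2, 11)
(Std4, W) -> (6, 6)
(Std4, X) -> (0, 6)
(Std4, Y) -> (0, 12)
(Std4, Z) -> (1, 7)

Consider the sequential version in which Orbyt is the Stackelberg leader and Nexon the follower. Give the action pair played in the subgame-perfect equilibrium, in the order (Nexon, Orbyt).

Work backward from Nexon's decision.
- V: Nexon compares 9, 3, 5, 2 and picks Std1; Orbyt would get 3.
- W: Nexon compares 3, 4, 3, 6 and picks Std4; Orbyt would get 6.
- X: Nexon compares 5, 11, 9, 0 and picks Std2; Orbyt would get 4.
- Y: Nexon compares 5, 6, 7, 0 and picks Std3; Orbyt would get 5.
- Z: Nexon compares 9, 8, 0, 1 and picks Std1; Orbyt would get 10.
Maximizing over 3, 6, 4, 5, 10, Orbyt chooses Z. Subgame-perfect outcome: (Std1, Z) with payoffs (9, 10).

(Std1, Z)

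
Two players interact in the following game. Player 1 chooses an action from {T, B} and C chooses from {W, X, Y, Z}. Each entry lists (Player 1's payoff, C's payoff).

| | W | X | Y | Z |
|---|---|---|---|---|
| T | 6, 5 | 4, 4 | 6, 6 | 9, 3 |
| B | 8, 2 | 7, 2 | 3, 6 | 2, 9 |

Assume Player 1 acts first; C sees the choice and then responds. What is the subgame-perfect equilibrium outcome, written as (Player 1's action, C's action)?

(T, Y)

Solve by backward induction (Player 1 leads).
- T: C compares 5, 4, 6, 3 and picks Y; Player 1 would get 6.
- B: C compares 2, 2, 6, 9 and picks Z; Player 1 would get 2.
Among 6, 2, the best is 6 at T. Subgame-perfect outcome: (T, Y) with payoffs (6, 6).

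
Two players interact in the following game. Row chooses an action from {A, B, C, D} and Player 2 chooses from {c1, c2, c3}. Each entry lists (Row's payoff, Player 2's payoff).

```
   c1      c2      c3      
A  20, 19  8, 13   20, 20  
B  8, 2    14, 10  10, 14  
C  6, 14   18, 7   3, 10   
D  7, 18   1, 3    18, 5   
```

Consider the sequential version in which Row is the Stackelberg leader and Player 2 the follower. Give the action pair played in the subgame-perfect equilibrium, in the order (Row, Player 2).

(A, c3)

Solve by backward induction (Row leads).
- A: Player 2 compares 19, 13, 20 and picks c3; Row would get 20.
- B: Player 2 compares 2, 10, 14 and picks c3; Row would get 10.
- C: Player 2 compares 14, 7, 10 and picks c1; Row would get 6.
- D: Player 2 compares 18, 3, 5 and picks c1; Row would get 7.
Row's induced payoffs are 20, 10, 6, 7, so Row commits to A. Subgame-perfect outcome: (A, c3) with payoffs (20, 20).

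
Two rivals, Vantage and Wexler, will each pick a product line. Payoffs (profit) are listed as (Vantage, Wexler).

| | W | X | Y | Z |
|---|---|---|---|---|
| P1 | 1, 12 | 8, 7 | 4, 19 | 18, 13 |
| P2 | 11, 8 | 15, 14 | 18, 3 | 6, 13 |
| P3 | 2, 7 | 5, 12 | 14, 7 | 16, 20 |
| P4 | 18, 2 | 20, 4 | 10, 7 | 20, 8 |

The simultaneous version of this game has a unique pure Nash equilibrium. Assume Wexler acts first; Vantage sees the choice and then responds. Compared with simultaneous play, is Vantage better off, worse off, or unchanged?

Solve by backward induction (Wexler leads).
- W → Vantage plays P4 (best of 1, 11, 2, 18); Wexler gets 2.
- X → Vantage plays P4 (best of 8, 15, 5, 20); Wexler gets 4.
- Y → Vantage plays P2 (best of 4, 18, 14, 10); Wexler gets 3.
- Z → Vantage plays P4 (best of 18, 6, 16, 20); Wexler gets 8.
Wexler's induced payoffs are 2, 4, 3, 8, so Wexler commits to Z. Subgame-perfect outcome: (P4, Z) with payoffs (20, 8).
Now find the simultaneous Nash equilibrium.
Vantage's best replies: W→P4; X→P4; Y→P2; Z→P4.
Wexler's best replies: P1→Y; P2→X; P3→Z; P4→Z.
The unique mutual best reply is (P4, Z), giving (20, 8).
Vantage earns 20 sequentially versus 20 at the Nash outcome: unchanged.

unchanged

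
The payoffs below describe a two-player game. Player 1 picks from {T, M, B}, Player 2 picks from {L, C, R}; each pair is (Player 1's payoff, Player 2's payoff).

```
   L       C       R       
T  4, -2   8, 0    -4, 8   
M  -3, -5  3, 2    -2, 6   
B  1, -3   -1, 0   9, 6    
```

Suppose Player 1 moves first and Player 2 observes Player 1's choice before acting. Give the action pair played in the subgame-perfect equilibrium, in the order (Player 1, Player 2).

(B, R)

Work backward from Player 2's decision.
- T: BR = R, leader payoff -4.
- M: BR = R, leader payoff -2.
- B: BR = R, leader payoff 9.
Maximizing over -4, -2, 9, Player 1 chooses B. Subgame-perfect outcome: (B, R) with payoffs (9, 6).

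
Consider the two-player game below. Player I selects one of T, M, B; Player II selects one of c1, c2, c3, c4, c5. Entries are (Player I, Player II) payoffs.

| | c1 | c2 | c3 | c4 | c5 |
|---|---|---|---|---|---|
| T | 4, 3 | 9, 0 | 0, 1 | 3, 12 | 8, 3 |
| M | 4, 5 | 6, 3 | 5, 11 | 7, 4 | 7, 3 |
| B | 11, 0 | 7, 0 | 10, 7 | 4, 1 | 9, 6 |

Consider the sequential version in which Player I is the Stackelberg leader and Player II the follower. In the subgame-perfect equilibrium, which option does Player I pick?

B

Player II best-responds to each possible Player I move:
- T: Player II compares 3, 0, 1, 12, 3 and picks c4; Player I would get 3.
- M: Player II compares 5, 3, 11, 4, 3 and picks c3; Player I would get 5.
- B: Player II compares 0, 0, 7, 1, 6 and picks c3; Player I would get 10.
Maximizing over 3, 5, 10, Player I chooses B. Subgame-perfect outcome: (B, c3) with payoffs (10, 7).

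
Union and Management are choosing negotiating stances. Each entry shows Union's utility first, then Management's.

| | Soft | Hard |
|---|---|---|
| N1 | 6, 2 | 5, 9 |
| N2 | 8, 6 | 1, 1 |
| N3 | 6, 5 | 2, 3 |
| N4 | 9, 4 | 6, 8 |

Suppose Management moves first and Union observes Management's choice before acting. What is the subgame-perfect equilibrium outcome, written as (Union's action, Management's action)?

(N4, Hard)

Work backward from Union's decision.
- Soft: Union compares 6, 8, 6, 9 and picks N4; Management would get 4.
- Hard: Union compares 5, 1, 2, 6 and picks N4; Management would get 8.
Maximizing over 4, 8, Management chooses Hard. Subgame-perfect outcome: (N4, Hard) with payoffs (6, 8).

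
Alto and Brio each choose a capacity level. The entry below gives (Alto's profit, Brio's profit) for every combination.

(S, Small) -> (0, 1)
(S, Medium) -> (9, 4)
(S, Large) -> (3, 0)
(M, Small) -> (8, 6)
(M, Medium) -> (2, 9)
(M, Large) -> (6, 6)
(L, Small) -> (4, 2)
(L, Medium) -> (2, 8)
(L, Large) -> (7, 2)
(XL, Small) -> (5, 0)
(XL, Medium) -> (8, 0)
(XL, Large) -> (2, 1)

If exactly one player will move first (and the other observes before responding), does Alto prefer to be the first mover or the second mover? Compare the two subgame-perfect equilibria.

first

If Alto leads: Brio's best replies are S→Medium, M→Medium, L→Medium, XL→Large; Alto's induced payoffs 9, 2, 2, 2; outcome (S, Medium), payoffs (9, 4).
If Brio leads: Alto's best replies are Small→M, Medium→S, Large→L; Brio's induced payoffs 6, 4, 2; outcome (M, Small), payoffs (8, 6).
Alto gets 9 moving first and 8 moving second, so Alto prefers to move first.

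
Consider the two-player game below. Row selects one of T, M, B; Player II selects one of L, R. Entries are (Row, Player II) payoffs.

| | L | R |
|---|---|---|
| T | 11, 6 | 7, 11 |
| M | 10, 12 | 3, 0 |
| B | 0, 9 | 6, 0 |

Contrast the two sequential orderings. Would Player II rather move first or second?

second

If Row leads: Player II's best replies are T→R, M→L, B→L; Row's induced payoffs 7, 10, 0; outcome (M, L), payoffs (10, 12).
If Player II leads: Row's best replies are L→T, R→T; Player II's induced payoffs 6, 11; outcome (T, R), payoffs (7, 11).
Player II gets 11 moving first and 12 moving second, so Player II prefers to move second.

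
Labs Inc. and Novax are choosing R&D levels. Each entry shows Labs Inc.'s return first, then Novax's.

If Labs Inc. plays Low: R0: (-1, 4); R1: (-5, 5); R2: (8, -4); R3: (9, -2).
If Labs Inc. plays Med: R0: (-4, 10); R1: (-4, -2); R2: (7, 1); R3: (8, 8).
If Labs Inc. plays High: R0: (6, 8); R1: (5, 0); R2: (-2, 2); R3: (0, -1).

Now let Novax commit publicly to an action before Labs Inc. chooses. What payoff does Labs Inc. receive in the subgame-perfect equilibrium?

6

Solve by backward induction (Novax leads).
- R0 → Labs Inc. plays High (best of -1, -4, 6); Novax gets 8.
- R1 → Labs Inc. plays High (best of -5, -4, 5); Novax gets 0.
- R2 → Labs Inc. plays Low (best of 8, 7, -2); Novax gets -4.
- R3 → Labs Inc. plays Low (best of 9, 8, 0); Novax gets -2.
Among 8, 0, -4, -2, the best is 8 at R0. Subgame-perfect outcome: (High, R0) with payoffs (6, 8).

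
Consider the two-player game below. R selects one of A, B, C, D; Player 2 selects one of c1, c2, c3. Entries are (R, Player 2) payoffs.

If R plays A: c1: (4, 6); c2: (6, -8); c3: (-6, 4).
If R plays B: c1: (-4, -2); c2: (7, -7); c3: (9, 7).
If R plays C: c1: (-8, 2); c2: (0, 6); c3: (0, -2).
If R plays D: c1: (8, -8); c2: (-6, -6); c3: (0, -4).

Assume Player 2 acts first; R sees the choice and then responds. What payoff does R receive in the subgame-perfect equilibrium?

9

Work backward from R's decision.
- c1 → R plays D (best of 4, -4, -8, 8); Player 2 gets -8.
- c2 → R plays B (best of 6, 7, 0, -6); Player 2 gets -7.
- c3 → R plays B (best of -6, 9, 0, 0); Player 2 gets 7.
Player 2's induced payoffs are -8, -7, 7, so Player 2 commits to c3. Subgame-perfect outcome: (B, c3) with payoffs (9, 7).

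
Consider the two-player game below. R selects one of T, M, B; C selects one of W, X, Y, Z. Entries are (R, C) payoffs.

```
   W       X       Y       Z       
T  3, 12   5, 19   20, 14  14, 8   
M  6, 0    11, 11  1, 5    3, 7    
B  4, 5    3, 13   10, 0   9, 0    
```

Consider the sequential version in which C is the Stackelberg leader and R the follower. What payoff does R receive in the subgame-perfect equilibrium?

20

Work backward from R's decision.
- W → R plays M (best of 3, 6, 4); C gets 0.
- X → R plays M (best of 5, 11, 3); C gets 11.
- Y → R plays T (best of 20, 1, 10); C gets 14.
- Z → R plays T (best of 14, 3, 9); C gets 8.
C's induced payoffs are 0, 11, 14, 8, so C commits to Y. Subgame-perfect outcome: (T, Y) with payoffs (20, 14).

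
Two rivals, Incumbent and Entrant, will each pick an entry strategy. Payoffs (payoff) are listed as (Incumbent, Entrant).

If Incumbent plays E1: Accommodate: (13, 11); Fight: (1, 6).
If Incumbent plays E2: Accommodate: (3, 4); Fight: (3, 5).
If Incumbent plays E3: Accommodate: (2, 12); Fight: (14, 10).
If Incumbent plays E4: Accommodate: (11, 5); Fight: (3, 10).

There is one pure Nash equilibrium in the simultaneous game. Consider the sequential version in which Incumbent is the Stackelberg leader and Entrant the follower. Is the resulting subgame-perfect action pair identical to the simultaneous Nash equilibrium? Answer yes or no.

Work backward from Entrant's decision.
- E1: Entrant compares 11, 6 and picks Accommodate; Incumbent would get 13.
- E2: Entrant compares 4, 5 and picks Fight; Incumbent would get 3.
- E3: Entrant compares 12, 10 and picks Accommodate; Incumbent would get 2.
- E4: Entrant compares 5, 10 and picks Fight; Incumbent would get 3.
Among 13, 3, 2, 3, the best is 13 at E1. Subgame-perfect outcome: (E1, Accommodate) with payoffs (13, 11).
Now find the simultaneous Nash equilibrium.
Incumbent's best replies: Accommodate→E1; Fight→E3.
Entrant's best replies: E1→Accommodate; E2→Fight; E3→Accommodate; E4→Fight.
The unique mutual best reply is (E1, Accommodate), giving (13, 11).
Sequential outcome (E1, Accommodate) coincides with the Nash profile (E1, Accommodate).

yes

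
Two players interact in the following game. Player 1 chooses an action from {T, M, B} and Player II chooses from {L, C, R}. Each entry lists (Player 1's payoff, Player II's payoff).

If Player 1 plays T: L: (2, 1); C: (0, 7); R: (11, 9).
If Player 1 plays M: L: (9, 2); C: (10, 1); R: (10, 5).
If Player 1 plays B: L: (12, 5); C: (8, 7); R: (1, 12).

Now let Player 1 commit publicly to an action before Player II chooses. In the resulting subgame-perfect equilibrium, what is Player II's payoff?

Player II best-responds to each possible Player 1 move:
- T: Player II compares 1, 7, 9 and picks R; Player 1 would get 11.
- M: Player II compares 2, 1, 5 and picks R; Player 1 would get 10.
- B: Player II compares 5, 7, 12 and picks R; Player 1 would get 1.
Maximizing over 11, 10, 1, Player 1 chooses T. Subgame-perfect outcome: (T, R) with payoffs (11, 9).

9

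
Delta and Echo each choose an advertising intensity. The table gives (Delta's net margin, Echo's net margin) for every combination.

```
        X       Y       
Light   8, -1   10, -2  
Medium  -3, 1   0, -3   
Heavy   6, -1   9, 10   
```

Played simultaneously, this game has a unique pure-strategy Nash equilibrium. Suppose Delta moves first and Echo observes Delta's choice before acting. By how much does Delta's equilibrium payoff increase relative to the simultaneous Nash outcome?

1

Solve by backward induction (Delta leads).
- Light: Echo compares -1, -2 and picks X; Delta would get 8.
- Medium: Echo compares 1, -3 and picks X; Delta would get -3.
- Heavy: Echo compares -1, 10 and picks Y; Delta would get 9.
Maximizing over 8, -3, 9, Delta chooses Heavy. Subgame-perfect outcome: (Heavy, Y) with payoffs (9, 10).
For the simultaneous game, intersect best replies.
Delta's best replies: X→Light; Y→Light.
Echo's best replies: Light→X; Medium→X; Heavy→Y.
The unique mutual best reply is (Light, X), giving (8, -1).
Delta's commitment gain: 9 − 8 = 1.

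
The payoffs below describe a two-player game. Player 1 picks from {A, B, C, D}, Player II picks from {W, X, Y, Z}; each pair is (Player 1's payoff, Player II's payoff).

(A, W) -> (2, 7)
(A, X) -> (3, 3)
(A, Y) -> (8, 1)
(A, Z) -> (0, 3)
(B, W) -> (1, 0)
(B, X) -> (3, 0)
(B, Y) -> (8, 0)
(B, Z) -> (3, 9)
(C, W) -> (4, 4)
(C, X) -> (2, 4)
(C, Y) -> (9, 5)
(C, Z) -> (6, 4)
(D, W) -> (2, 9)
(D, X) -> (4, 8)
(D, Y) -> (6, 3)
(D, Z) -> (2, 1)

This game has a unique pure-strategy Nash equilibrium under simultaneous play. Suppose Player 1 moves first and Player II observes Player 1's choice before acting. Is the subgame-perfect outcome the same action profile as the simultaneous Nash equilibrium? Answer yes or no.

Backward induction with Player 1 moving first.
- A → Player II plays W (best of 7, 3, 1, 3); Player 1 gets 2.
- B → Player II plays Z (best of 0, 0, 0, 9); Player 1 gets 3.
- C → Player II plays Y (best of 4, 4, 5, 4); Player 1 gets 9.
- D → Player II plays W (best of 9, 8, 3, 1); Player 1 gets 2.
Among 2, 3, 9, 2, the best is 9 at C. Subgame-perfect outcome: (C, Y) with payoffs (9, 5).
For the simultaneous game, intersect best replies.
Player 1's best replies: W→C; X→D; Y→C; Z→C.
Player II's best replies: A→W; B→Z; C→Y; D→W.
The unique mutual best reply is (C, Y), giving (9, 5).
Sequential outcome (C, Y) coincides with the Nash profile (C, Y).

yes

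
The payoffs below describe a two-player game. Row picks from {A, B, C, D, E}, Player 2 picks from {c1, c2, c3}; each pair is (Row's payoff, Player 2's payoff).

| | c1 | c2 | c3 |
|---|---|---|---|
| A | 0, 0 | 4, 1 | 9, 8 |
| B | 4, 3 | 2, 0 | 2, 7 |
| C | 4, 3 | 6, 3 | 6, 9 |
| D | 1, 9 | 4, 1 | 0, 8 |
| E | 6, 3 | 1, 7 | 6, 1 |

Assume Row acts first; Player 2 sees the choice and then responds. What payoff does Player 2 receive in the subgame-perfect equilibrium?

8

Work backward from Player 2's decision.
- A: BR = c3, leader payoff 9.
- B: BR = c3, leader payoff 2.
- C: BR = c3, leader payoff 6.
- D: BR = c1, leader payoff 1.
- E: BR = c2, leader payoff 1.
Maximizing over 9, 2, 6, 1, 1, Row chooses A. Subgame-perfect outcome: (A, c3) with payoffs (9, 8).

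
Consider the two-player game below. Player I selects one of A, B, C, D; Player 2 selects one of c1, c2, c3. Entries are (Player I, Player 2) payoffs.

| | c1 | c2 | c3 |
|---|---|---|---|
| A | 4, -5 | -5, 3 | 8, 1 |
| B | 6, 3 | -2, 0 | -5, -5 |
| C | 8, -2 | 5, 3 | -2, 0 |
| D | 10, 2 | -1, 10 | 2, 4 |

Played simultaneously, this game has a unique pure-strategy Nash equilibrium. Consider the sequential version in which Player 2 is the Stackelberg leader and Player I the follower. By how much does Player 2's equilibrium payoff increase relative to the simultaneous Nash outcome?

Solve by backward induction (Player 2 leads).
- c1: BR = D, leader payoff 2.
- c2: BR = C, leader payoff 3.
- c3: BR = A, leader payoff 1.
Player 2's induced payoffs are 2, 3, 1, so Player 2 commits to c2. Subgame-perfect outcome: (C, c2) with payoffs (5, 3).
For the simultaneous game, intersect best replies.
Player I's best replies: c1→D; c2→C; c3→A.
Player 2's best replies: A→c2; B→c1; C→c2; D→c2.
Only (C, c2) has each player best-responding; Nash payoffs (5, 3).
Player 2's commitment gain: 3 − 3 = 0.

0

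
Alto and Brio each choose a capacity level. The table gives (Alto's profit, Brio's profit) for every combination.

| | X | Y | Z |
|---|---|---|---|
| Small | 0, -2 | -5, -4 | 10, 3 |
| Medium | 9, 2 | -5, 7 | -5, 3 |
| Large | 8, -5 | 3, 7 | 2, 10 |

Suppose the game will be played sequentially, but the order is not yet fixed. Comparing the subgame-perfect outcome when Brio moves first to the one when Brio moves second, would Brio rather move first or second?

If Alto leads: Brio's best replies are Small→Z, Medium→Y, Large→Z; Alto's induced payoffs 10, -5, 2; outcome (Small, Z), payoffs (10, 3).
If Brio leads: Alto's best replies are X→Medium, Y→Large, Z→Small; Brio's induced payoffs 2, 7, 3; outcome (Large, Y), payoffs (3, 7).
Brio gets 7 moving first and 3 moving second, so Brio prefers to move first.

first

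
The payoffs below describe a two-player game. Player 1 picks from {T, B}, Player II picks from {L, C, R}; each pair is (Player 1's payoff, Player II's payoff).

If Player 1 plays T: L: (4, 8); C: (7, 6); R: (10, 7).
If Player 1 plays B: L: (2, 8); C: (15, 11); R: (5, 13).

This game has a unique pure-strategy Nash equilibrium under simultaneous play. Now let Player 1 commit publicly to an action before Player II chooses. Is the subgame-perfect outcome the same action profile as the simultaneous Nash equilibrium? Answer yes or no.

no

Backward induction with Player 1 moving first.
- T: BR = L, leader payoff 4.
- B: BR = R, leader payoff 5.
Maximizing over 4, 5, Player 1 chooses B. Subgame-perfect outcome: (B, R) with payoffs (5, 13).
Under simultaneous play:
Player 1's best replies: L→T; C→B; R→T.
Player II's best replies: T→L; B→R.
Only (T, L) has each player best-responding; Nash payoffs (4, 8).
Sequential outcome (B, R) differs from the Nash profile (T, L).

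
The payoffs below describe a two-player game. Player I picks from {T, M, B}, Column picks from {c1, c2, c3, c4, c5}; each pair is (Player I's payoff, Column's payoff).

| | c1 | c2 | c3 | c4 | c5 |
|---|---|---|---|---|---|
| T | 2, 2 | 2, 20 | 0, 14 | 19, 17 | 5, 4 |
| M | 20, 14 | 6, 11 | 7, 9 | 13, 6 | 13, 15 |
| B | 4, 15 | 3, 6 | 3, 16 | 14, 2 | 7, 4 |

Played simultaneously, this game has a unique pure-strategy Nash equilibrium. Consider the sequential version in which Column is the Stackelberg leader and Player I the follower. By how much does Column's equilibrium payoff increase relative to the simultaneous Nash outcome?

2

Player I best-responds to each possible Column move:
- c1 → Player I plays M (best of 2, 20, 4); Column gets 14.
- c2 → Player I plays M (best of 2, 6, 3); Column gets 11.
- c3 → Player I plays M (best of 0, 7, 3); Column gets 9.
- c4 → Player I plays T (best of 19, 13, 14); Column gets 17.
- c5 → Player I plays M (best of 5, 13, 7); Column gets 15.
Maximizing over 14, 11, 9, 17, 15, Column chooses c4. Subgame-perfect outcome: (T, c4) with payoffs (19, 17).
Now find the simultaneous Nash equilibrium.
Player I's best replies: c1→M; c2→M; c3→M; c4→T; c5→M.
Column's best replies: T→c2; M→c5; B→c3.
Only (M, c5) has each player best-responding; Nash payoffs (13, 15).
Column's commitment gain: 17 − 15 = 2.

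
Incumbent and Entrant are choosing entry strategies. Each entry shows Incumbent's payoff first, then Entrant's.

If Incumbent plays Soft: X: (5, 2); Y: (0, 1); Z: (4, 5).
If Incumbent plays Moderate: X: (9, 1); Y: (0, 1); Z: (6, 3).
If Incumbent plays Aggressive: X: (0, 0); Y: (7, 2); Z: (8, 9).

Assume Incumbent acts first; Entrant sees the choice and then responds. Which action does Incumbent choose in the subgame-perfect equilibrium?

Entrant best-responds to each possible Incumbent move:
- Soft: BR = Z, leader payoff 4.
- Moderate: BR = Z, leader payoff 6.
- Aggressive: BR = Z, leader payoff 8.
Incumbent's induced payoffs are 4, 6, 8, so Incumbent commits to Aggressive. Subgame-perfect outcome: (Aggressive, Z) with payoffs (8, 9).

Aggressive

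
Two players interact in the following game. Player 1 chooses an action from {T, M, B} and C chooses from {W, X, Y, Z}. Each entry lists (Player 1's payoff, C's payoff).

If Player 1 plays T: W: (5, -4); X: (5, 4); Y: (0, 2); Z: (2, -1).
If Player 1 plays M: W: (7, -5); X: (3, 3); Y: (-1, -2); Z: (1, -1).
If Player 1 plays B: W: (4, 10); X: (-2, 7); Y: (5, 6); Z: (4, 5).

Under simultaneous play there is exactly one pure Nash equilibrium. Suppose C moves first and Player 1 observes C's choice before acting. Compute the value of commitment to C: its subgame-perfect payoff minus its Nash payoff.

Backward induction with C moving first.
- W: BR = M, leader payoff -5.
- X: BR = T, leader payoff 4.
- Y: BR = B, leader payoff 6.
- Z: BR = B, leader payoff 5.
Among -5, 4, 6, 5, the best is 6 at Y. Subgame-perfect outcome: (B, Y) with payoffs (5, 6).
For the simultaneous game, intersect best replies.
Player 1's best replies: W→M; X→T; Y→B; Z→B.
C's best replies: T→X; M→X; B→W.
The unique mutual best reply is (T, X), giving (5, 4).
C's commitment gain: 6 − 4 = 2.

2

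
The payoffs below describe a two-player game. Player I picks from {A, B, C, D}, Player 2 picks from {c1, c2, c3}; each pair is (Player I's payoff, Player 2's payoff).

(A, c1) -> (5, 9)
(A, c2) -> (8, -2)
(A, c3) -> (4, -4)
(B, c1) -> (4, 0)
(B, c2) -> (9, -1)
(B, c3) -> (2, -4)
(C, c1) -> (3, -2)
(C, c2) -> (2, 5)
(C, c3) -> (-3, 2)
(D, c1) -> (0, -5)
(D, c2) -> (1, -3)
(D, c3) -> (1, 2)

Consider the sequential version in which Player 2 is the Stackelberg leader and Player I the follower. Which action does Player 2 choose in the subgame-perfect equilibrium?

Work backward from Player I's decision.
- c1: BR = A, leader payoff 9.
- c2: BR = B, leader payoff -1.
- c3: BR = A, leader payoff -4.
Maximizing over 9, -1, -4, Player 2 chooses c1. Subgame-perfect outcome: (A, c1) with payoffs (5, 9).

c1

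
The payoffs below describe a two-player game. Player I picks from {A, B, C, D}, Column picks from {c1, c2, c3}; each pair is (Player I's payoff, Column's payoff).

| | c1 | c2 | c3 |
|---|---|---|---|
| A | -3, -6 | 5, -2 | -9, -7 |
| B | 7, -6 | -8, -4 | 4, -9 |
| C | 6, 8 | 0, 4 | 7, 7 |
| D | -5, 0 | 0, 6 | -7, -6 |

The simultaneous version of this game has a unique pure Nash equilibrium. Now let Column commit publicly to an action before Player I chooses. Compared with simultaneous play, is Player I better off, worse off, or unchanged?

Solve by backward induction (Column leads).
- c1: Player I compares -3, 7, 6, -5 and picks B; Column would get -6.
- c2: Player I compares 5, -8, 0, 0 and picks A; Column would get -2.
- c3: Player I compares -9, 4, 7, -7 and picks C; Column would get 7.
Column's induced payoffs are -6, -2, 7, so Column commits to c3. Subgame-perfect outcome: (C, c3) with payoffs (7, 7).
Under simultaneous play:
Player I's best replies: c1→B; c2→A; c3→C.
Column's best replies: A→c2; B→c2; C→c1; D→c2.
Only (A, c2) has each player best-responding; Nash payoffs (5, -2).
Player I earns 7 sequentially versus 5 at the Nash outcome: better off.

better off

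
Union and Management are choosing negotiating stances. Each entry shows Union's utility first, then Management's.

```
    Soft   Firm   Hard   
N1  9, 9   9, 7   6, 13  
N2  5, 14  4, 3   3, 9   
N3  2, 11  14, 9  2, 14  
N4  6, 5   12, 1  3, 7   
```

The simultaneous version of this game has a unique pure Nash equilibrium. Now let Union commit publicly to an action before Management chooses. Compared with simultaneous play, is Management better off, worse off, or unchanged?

Backward induction with Union moving first.
- N1 → Management plays Hard (best of 9, 7, 13); Union gets 6.
- N2 → Management plays Soft (best of 14, 3, 9); Union gets 5.
- N3 → Management plays Hard (best of 11, 9, 14); Union gets 2.
- N4 → Management plays Hard (best of 5, 1, 7); Union gets 3.
Maximizing over 6, 5, 2, 3, Union chooses N1. Subgame-perfect outcome: (N1, Hard) with payoffs (6, 13).
For the simultaneous game, intersect best replies.
Union's best replies: Soft→N1; Firm→N3; Hard→N1.
Management's best replies: N1→Hard; N2→Soft; N3→Hard; N4→Hard.
The unique mutual best reply is (N1, Hard), giving (6, 13).
Management earns 13 sequentially versus 13 at the Nash outcome: unchanged.

unchanged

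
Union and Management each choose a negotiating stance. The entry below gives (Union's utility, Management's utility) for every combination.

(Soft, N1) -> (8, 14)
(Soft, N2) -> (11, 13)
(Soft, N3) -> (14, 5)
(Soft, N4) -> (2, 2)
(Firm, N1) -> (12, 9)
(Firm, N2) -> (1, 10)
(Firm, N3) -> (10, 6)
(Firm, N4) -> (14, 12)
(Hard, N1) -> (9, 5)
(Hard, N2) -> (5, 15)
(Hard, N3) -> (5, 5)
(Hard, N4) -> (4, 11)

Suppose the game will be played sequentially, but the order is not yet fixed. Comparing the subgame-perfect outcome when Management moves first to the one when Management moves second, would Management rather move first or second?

first

If Union leads: Management's best replies are Soft→N1, Firm→N4, Hard→N2; Union's induced payoffs 8, 14, 5; outcome (Firm, N4), payoffs (14, 12).
If Management leads: Union's best replies are N1→Firm, N2→Soft, N3→Soft, N4→Firm; Management's induced payoffs 9, 13, 5, 12; outcome (Soft, N2), payoffs (11, 13).
Management gets 13 moving first and 12 moving second, so Management prefers to move first.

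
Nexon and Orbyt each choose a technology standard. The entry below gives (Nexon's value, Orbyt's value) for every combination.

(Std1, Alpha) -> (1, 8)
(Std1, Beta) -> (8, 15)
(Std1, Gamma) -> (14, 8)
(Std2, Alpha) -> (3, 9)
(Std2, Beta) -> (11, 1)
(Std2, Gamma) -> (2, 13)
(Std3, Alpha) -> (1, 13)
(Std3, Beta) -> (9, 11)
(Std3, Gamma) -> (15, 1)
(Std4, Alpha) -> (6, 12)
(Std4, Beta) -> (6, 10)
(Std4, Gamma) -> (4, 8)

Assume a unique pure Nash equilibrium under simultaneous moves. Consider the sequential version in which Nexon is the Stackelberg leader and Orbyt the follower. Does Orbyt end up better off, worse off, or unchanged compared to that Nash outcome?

Backward induction with Nexon moving first.
- Std1: BR = Beta, leader payoff 8.
- Std2: BR = Gamma, leader payoff 2.
- Std3: BR = Alpha, leader payoff 1.
- Std4: BR = Alpha, leader payoff 6.
Maximizing over 8, 2, 1, 6, Nexon chooses Std1. Subgame-perfect outcome: (Std1, Beta) with payoffs (8, 15).
Under simultaneous play:
Nexon's best replies: Alpha→Std4; Beta→Std2; Gamma→Std3.
Orbyt's best replies: Std1→Beta; Std2→Gamma; Std3→Alpha; Std4→Alpha.
Only (Std4, Alpha) has each player best-responding; Nash payoffs (6, 12).
Orbyt earns 15 sequentially versus 12 at the Nash outcome: better off.

better off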